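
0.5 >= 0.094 True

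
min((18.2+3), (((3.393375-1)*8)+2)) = 21.147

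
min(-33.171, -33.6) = -33.6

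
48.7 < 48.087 False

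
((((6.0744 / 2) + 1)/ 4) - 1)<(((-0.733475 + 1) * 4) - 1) True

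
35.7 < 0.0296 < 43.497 False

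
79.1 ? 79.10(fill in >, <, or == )==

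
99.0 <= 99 True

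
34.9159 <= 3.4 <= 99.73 False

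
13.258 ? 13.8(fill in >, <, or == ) <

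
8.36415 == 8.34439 False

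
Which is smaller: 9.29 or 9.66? 9.29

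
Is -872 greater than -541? No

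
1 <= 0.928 False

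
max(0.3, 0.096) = 0.3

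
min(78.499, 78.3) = 78.3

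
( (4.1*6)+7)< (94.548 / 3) False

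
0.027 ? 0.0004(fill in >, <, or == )>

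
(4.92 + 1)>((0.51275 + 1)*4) False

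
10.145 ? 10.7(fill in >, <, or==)<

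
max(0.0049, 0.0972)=0.0972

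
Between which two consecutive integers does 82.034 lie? 82 and 83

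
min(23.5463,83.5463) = 23.5463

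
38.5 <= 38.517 True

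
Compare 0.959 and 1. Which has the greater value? 1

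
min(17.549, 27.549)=17.549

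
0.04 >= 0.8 False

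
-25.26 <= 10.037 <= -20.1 False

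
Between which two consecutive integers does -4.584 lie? -5 and -4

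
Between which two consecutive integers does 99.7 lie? 99 and 100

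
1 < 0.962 False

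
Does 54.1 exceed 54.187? No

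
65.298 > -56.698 True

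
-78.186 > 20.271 False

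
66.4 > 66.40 False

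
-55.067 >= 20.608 False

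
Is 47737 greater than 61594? No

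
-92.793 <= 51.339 True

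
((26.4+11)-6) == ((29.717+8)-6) False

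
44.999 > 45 False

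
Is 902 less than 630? No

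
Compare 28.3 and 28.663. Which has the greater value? 28.663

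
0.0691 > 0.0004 True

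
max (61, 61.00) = 61.00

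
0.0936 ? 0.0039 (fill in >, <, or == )>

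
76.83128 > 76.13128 True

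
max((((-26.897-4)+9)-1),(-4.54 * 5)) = -22.7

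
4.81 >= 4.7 True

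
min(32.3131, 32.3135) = 32.3131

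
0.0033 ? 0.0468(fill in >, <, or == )<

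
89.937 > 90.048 False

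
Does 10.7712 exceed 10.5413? Yes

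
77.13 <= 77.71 True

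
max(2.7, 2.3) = 2.7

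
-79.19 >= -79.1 False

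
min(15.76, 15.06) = 15.06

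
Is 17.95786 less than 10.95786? No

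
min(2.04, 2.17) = 2.04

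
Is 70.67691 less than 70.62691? No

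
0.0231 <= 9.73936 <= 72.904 True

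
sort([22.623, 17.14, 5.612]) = [5.612, 17.14, 22.623]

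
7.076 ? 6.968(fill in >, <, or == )>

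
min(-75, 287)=-75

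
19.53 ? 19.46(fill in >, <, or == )>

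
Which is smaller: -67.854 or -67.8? -67.854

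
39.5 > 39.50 False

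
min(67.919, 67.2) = 67.2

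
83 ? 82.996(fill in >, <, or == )>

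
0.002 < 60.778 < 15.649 False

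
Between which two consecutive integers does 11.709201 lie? 11 and 12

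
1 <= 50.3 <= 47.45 False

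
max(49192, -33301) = 49192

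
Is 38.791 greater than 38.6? Yes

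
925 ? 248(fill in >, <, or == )>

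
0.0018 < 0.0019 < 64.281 True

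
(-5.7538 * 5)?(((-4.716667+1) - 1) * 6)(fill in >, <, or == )<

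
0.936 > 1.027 False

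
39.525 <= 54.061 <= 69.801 True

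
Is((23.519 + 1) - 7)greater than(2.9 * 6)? Yes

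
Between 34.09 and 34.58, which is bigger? 34.58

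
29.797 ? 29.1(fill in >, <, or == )>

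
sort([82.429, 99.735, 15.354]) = [15.354, 82.429, 99.735]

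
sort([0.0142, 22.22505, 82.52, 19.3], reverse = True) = [82.52, 22.22505, 19.3, 0.0142]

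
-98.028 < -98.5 False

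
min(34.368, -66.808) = -66.808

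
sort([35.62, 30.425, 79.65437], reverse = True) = [79.65437, 35.62, 30.425]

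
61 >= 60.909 True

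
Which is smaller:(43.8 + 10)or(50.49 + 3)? (50.49 + 3)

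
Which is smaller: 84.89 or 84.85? 84.85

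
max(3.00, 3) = 3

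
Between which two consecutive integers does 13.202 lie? 13 and 14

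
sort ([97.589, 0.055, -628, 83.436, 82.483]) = [-628, 0.055, 82.483, 83.436, 97.589]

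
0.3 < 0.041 False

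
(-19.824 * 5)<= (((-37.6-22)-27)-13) False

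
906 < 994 True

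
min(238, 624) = 238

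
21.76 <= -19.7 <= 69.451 False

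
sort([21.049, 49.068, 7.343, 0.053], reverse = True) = [49.068, 21.049, 7.343, 0.053]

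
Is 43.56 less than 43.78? Yes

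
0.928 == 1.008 False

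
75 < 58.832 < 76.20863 False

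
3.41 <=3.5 True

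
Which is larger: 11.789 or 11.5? 11.789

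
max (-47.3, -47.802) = -47.3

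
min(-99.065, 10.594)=-99.065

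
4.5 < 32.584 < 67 True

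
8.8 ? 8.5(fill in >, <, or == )>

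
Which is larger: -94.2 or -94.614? -94.2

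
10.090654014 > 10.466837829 False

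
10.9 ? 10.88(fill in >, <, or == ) >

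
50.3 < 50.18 False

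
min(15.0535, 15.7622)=15.0535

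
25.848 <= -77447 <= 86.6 False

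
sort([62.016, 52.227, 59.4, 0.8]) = [0.8, 52.227, 59.4, 62.016]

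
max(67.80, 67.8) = 67.8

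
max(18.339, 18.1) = 18.339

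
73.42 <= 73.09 False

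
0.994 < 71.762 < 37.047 False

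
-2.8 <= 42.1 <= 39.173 False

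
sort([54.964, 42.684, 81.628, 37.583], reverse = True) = [81.628, 54.964, 42.684, 37.583]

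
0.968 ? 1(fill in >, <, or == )<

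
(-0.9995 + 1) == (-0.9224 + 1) False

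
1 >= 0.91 True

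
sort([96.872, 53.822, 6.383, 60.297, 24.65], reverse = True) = [96.872, 60.297, 53.822, 24.65, 6.383]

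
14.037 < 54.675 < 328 True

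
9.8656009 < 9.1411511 False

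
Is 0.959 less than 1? Yes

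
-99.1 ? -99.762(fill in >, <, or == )>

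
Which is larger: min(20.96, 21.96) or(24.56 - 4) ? min(20.96, 21.96)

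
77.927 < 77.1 False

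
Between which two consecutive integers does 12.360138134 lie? 12 and 13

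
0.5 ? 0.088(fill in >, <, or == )>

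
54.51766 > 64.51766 False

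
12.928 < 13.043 True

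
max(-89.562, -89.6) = -89.562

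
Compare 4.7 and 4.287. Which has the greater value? 4.7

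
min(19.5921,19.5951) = 19.5921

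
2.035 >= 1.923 True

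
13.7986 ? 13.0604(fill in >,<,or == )>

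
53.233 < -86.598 False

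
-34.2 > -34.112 False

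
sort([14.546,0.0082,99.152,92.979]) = [0.0082,14.546,92.979,99.152]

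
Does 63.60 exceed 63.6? No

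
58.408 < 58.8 True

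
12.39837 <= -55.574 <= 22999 False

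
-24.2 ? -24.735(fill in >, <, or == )>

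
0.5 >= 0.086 True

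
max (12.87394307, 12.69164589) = 12.87394307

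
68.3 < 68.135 False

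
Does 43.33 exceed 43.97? No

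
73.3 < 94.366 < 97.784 True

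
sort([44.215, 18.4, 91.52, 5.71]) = [5.71, 18.4, 44.215, 91.52]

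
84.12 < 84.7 True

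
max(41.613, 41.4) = 41.613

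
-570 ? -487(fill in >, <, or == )<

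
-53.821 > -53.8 False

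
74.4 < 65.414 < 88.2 False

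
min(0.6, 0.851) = 0.6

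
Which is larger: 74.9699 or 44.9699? 74.9699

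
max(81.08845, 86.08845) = 86.08845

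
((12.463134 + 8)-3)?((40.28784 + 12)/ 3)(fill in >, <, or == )>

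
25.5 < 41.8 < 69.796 True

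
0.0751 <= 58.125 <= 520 True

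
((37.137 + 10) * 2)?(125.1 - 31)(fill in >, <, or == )>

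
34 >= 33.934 True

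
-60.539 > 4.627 False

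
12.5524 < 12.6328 True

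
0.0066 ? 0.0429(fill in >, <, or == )<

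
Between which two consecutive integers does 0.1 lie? 0 and 1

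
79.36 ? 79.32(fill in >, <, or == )>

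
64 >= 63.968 True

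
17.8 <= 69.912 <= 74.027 True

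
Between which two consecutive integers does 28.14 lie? 28 and 29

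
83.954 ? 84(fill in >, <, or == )<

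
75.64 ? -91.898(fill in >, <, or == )>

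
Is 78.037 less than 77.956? No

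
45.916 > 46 False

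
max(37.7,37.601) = 37.7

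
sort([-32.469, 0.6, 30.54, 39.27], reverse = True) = [39.27, 30.54, 0.6, -32.469]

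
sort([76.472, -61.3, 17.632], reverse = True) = [76.472, 17.632, -61.3]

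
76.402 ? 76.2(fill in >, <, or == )>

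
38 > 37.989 True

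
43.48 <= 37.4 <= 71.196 False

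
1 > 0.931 True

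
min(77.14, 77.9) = 77.14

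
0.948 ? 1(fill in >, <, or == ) <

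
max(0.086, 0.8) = 0.8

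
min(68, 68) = 68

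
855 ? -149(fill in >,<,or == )>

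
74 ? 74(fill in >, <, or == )==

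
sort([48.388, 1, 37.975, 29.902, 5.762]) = [1, 5.762, 29.902, 37.975, 48.388]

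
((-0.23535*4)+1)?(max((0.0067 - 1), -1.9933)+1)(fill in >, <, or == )>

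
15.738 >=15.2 True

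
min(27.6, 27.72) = 27.6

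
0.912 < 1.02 True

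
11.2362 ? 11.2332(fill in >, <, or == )>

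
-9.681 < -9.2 True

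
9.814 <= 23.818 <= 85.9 True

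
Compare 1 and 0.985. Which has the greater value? 1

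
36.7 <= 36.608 False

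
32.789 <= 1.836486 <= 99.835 False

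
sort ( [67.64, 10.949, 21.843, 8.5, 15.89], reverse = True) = [67.64, 21.843, 15.89, 10.949, 8.5]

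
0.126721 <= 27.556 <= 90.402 True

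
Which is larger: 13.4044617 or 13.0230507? 13.4044617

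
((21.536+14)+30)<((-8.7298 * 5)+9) False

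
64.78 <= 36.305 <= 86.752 False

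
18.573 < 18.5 False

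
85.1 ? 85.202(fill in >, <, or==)<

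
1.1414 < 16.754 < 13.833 False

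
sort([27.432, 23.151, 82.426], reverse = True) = [82.426, 27.432, 23.151]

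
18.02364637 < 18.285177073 True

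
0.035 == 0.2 False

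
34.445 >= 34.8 False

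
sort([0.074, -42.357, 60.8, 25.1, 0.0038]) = [-42.357, 0.0038, 0.074, 25.1, 60.8]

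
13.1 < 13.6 True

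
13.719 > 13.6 True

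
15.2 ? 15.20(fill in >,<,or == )==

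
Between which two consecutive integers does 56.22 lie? 56 and 57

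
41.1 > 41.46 False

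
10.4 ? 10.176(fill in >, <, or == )>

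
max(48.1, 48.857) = 48.857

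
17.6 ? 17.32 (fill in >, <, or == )>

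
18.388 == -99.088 False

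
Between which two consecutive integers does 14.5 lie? 14 and 15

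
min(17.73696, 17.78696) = 17.73696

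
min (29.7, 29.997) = 29.7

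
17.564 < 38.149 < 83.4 True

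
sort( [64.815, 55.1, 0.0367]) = [0.0367, 55.1, 64.815]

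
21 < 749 True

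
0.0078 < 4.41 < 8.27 True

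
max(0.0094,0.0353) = 0.0353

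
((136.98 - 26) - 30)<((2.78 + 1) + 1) False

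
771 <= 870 True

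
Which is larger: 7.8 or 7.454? 7.8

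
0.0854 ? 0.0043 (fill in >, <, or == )>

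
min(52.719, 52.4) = 52.4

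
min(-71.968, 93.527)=-71.968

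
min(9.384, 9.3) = 9.3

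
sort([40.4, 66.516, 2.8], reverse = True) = [66.516, 40.4, 2.8]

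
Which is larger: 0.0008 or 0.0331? 0.0331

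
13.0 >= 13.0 True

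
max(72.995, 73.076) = 73.076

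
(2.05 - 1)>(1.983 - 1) True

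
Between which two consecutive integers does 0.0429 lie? 0 and 1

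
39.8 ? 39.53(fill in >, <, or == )>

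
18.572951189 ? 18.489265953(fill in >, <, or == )>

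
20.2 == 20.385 False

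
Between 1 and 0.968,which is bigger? 1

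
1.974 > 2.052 False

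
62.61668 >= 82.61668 False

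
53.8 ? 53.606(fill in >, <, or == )>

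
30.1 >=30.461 False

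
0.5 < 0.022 False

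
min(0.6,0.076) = 0.076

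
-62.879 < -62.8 True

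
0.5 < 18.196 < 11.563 False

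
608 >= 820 False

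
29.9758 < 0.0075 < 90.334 False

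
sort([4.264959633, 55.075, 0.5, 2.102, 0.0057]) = [0.0057, 0.5, 2.102, 4.264959633, 55.075]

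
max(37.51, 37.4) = 37.51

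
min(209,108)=108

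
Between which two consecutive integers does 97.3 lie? 97 and 98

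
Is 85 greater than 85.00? No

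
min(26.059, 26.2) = 26.059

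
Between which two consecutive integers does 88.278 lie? 88 and 89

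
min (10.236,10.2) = 10.2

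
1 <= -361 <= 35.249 False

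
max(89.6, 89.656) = 89.656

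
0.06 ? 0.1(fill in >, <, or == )<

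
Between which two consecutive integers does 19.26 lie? 19 and 20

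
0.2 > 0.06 True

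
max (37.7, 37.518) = 37.7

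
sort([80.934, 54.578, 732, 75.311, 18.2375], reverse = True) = [732, 80.934, 75.311, 54.578, 18.2375]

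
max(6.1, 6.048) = 6.1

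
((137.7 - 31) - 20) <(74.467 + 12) False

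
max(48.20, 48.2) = 48.2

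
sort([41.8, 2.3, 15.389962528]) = [2.3, 15.389962528, 41.8]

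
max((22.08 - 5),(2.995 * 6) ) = 17.97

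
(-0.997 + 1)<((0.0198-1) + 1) True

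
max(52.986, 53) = 53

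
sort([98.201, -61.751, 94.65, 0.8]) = [-61.751, 0.8, 94.65, 98.201]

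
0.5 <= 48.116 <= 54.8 True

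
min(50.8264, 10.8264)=10.8264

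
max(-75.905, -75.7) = -75.7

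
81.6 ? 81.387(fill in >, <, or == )>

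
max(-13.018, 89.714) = 89.714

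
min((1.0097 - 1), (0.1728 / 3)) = 0.0097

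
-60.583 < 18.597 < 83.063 True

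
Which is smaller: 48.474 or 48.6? 48.474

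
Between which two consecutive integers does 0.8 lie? 0 and 1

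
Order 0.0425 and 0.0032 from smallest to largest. 0.0032, 0.0425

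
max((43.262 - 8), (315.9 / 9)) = 35.262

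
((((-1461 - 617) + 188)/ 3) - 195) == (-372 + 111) False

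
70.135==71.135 False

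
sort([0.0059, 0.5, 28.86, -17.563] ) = [-17.563, 0.0059, 0.5, 28.86]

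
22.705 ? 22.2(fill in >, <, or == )>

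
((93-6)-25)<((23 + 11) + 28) False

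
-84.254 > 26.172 False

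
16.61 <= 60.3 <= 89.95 True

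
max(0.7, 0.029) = 0.7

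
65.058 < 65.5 True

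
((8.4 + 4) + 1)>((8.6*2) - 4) True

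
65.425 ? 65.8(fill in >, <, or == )<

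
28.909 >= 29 False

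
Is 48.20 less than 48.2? No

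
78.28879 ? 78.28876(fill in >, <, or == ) >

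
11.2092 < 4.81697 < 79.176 False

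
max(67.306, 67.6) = 67.6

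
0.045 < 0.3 True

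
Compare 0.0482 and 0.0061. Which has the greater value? 0.0482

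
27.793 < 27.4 False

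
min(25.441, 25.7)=25.441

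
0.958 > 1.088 False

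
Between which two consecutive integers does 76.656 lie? 76 and 77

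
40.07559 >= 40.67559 False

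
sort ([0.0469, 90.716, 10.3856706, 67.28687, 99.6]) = [0.0469, 10.3856706, 67.28687, 90.716, 99.6]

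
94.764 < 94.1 False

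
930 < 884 False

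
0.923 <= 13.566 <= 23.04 True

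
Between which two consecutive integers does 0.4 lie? 0 and 1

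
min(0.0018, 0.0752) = 0.0018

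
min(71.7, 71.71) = 71.7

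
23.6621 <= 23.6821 True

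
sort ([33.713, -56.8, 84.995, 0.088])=[-56.8, 0.088, 33.713, 84.995]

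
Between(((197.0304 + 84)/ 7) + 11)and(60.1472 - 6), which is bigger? (60.1472 - 6)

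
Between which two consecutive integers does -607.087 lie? -608 and -607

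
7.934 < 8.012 True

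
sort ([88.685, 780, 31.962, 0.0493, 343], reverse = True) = [780, 343, 88.685, 31.962, 0.0493]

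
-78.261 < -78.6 False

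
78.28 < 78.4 True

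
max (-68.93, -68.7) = -68.7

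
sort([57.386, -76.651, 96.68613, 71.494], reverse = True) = [96.68613, 71.494, 57.386, -76.651]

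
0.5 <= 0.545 True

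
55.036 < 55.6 True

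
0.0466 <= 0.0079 False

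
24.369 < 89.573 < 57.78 False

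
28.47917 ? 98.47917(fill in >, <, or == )<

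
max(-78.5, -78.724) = -78.5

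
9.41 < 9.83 True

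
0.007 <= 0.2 True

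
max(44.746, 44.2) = 44.746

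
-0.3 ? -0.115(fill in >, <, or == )<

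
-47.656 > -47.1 False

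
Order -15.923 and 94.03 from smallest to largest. -15.923, 94.03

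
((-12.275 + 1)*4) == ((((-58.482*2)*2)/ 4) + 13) False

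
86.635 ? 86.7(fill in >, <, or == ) <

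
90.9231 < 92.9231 True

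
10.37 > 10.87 False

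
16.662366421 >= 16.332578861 True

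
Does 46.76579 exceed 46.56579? Yes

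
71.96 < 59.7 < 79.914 False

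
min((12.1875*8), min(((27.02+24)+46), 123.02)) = 97.02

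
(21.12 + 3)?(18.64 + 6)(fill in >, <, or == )<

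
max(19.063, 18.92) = 19.063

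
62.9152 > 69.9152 False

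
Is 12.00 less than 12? No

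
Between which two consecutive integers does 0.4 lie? 0 and 1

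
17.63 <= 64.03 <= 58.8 False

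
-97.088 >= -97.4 True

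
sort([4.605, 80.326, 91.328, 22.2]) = [4.605, 22.2, 80.326, 91.328]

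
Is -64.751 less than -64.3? Yes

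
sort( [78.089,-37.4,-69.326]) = [-69.326,-37.4,78.089]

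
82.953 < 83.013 True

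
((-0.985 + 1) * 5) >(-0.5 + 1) False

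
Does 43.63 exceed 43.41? Yes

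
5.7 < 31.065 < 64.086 True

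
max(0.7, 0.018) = 0.7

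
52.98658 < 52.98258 False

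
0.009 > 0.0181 False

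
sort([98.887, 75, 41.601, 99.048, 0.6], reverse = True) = [99.048, 98.887, 75, 41.601, 0.6]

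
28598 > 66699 False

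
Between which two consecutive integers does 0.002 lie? 0 and 1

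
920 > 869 True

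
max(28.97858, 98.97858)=98.97858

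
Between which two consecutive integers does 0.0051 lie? 0 and 1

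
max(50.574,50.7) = 50.7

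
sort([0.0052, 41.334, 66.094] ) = [0.0052, 41.334, 66.094]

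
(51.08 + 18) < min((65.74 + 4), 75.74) True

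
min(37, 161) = 37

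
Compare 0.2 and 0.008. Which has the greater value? 0.2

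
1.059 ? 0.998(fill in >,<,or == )>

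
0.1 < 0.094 False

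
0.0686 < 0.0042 False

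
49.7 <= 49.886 True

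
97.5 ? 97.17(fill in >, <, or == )>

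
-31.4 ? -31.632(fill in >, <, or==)>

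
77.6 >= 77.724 False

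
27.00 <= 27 True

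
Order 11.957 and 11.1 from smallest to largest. 11.1, 11.957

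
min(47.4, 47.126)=47.126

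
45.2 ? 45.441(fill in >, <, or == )<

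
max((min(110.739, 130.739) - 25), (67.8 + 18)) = 85.8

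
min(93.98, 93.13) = 93.13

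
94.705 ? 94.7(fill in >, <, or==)>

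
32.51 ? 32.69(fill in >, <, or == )<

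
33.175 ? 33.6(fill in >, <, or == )<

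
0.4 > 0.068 True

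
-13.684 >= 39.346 False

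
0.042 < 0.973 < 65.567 True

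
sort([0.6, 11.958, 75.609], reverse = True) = [75.609, 11.958, 0.6]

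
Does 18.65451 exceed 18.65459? No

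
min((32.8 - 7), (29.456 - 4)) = 25.456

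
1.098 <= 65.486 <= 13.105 False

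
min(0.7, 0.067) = 0.067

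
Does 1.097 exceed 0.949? Yes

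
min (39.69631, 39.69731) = 39.69631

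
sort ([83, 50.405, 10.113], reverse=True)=[83, 50.405, 10.113]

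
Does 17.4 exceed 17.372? Yes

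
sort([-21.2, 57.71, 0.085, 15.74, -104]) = [-104, -21.2, 0.085, 15.74, 57.71]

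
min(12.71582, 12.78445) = 12.71582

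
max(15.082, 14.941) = 15.082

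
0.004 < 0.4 True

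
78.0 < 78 False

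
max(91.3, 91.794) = 91.794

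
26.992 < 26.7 False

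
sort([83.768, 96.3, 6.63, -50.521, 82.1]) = [-50.521, 6.63, 82.1, 83.768, 96.3]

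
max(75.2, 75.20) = 75.20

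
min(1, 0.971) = 0.971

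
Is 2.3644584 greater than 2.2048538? Yes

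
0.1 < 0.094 False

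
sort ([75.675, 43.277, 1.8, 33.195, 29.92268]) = [1.8, 29.92268, 33.195, 43.277, 75.675]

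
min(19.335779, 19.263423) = 19.263423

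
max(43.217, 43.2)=43.217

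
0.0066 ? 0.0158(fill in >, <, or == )<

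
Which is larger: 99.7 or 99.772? 99.772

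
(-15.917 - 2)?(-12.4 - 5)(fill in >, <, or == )<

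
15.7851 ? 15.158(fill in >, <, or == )>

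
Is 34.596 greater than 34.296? Yes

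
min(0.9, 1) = 0.9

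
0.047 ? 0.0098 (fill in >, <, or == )>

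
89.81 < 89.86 True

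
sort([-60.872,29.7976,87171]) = [-60.872,29.7976,87171]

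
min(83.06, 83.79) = 83.06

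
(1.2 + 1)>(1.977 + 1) False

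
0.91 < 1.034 True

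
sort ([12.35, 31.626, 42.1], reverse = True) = [42.1, 31.626, 12.35]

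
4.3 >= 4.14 True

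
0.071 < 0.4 True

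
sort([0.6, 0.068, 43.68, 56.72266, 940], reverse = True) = [940, 56.72266, 43.68, 0.6, 0.068]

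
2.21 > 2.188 True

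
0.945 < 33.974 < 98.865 True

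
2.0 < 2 False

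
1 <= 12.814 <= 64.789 True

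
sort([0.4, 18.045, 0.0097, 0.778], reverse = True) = [18.045, 0.778, 0.4, 0.0097]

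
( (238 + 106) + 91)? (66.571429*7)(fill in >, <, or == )<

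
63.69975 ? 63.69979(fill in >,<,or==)<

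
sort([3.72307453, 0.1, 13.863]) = [0.1, 3.72307453, 13.863]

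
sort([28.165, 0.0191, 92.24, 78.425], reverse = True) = [92.24, 78.425, 28.165, 0.0191]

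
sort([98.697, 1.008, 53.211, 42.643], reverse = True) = [98.697, 53.211, 42.643, 1.008]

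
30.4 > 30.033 True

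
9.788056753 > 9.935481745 False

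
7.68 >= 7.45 True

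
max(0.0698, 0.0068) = 0.0698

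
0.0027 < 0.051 True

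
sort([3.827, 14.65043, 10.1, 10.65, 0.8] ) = [0.8, 3.827, 10.1, 10.65, 14.65043]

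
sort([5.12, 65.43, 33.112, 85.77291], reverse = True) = [85.77291, 65.43, 33.112, 5.12]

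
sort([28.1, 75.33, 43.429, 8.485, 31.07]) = [8.485, 28.1, 31.07, 43.429, 75.33]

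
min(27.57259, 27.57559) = 27.57259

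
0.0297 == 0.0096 False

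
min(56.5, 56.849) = 56.5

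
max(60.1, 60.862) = 60.862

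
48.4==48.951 False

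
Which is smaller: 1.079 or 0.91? 0.91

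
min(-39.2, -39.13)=-39.2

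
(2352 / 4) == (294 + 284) False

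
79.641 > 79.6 True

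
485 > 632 False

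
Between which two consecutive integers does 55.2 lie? 55 and 56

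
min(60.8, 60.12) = 60.12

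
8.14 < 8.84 True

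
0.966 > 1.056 False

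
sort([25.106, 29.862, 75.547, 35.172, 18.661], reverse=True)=[75.547, 35.172, 29.862, 25.106, 18.661]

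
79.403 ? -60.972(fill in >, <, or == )>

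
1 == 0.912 False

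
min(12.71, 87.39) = 12.71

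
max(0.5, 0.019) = 0.5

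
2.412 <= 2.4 False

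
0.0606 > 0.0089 True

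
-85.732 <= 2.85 True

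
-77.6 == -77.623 False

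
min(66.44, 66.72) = 66.44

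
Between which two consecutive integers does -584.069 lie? -585 and -584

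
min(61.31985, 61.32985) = 61.31985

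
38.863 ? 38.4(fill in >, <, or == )>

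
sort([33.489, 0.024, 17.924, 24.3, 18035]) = [0.024, 17.924, 24.3, 33.489, 18035]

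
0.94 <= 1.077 True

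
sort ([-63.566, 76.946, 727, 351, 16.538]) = [-63.566, 16.538, 76.946, 351, 727]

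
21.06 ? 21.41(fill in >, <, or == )<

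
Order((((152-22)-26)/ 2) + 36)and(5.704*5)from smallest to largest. (5.704*5), ((((152-22)-26)/ 2) + 36)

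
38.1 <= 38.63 True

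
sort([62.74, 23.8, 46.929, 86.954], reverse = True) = [86.954, 62.74, 46.929, 23.8]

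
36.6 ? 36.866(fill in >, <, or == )<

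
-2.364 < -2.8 False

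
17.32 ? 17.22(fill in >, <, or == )>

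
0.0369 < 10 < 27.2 True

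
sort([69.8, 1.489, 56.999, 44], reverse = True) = [69.8, 56.999, 44, 1.489]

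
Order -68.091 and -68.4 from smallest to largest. -68.4, -68.091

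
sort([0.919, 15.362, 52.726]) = [0.919, 15.362, 52.726]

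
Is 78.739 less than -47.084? No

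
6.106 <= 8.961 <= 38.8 True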